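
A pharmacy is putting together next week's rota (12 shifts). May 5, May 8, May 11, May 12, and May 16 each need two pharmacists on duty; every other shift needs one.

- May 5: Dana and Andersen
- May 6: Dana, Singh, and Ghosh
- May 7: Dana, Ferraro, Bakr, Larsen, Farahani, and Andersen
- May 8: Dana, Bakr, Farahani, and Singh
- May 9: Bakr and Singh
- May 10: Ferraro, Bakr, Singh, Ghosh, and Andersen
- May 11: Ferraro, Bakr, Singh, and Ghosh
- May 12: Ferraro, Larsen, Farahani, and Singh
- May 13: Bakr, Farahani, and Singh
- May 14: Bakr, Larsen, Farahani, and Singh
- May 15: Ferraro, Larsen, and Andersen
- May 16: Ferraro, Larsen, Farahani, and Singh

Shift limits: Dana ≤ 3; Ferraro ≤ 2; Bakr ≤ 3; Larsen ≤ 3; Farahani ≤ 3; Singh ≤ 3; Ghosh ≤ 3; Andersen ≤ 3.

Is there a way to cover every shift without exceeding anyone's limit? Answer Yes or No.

May 5 can only be covered by Dana and Andersen, so that assignment is forced.
One valid schedule: May 5→Dana+Andersen, May 6→Dana, May 7→Dana, May 8→Farahani+Singh, May 9→Bakr, May 10→Ferraro, May 11→Singh+Ghosh, May 12→Larsen+Farahani, May 13→Bakr, May 14→Bakr, May 15→Ferraro, May 16→Larsen+Farahani.
Loads: Dana 3/3, Ferraro 2/2, Bakr 3/3, Larsen 2/3, Farahani 3/3, Singh 2/3, Ghosh 1/3, Andersen 1/3 — all within limits.

Yes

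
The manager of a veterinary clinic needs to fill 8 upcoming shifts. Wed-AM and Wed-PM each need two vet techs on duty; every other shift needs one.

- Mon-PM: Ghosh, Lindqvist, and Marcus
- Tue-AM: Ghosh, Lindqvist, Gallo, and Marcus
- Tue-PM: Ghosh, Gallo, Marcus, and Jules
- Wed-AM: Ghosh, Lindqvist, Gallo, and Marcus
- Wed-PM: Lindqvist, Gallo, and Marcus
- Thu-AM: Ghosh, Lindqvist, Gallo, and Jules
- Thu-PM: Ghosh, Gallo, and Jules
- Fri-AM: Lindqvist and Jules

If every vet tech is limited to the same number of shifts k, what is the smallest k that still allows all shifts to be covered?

With 5 vet techs and 10 worker-slots to fill, someone must work at least ⌈10/5⌉ = 2 shifts, so k ≥ 2.
k = 2 works: Mon-PM→Ghosh, Tue-AM→Marcus, Tue-PM→Jules, Wed-AM→Gallo+Marcus, Wed-PM→Lindqvist+Gallo, Thu-AM→Jules, Thu-PM→Ghosh, Fri-AM→Lindqvist.
Loads: Ghosh 2, Lindqvist 2, Gallo 2, Marcus 2, Jules 2 — all ≤ 2.

2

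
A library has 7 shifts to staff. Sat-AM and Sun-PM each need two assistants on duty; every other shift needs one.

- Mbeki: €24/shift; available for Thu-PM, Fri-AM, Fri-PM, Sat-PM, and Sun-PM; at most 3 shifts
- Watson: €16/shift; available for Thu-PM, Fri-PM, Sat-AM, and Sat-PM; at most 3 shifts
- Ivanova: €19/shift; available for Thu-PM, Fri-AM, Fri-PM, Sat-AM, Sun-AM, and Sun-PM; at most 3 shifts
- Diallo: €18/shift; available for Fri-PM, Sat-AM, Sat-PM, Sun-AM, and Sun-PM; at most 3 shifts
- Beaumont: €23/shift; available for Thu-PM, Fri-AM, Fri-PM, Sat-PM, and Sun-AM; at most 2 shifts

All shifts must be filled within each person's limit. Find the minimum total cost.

€159

Picking the cheapest available assistant for each shift independently would cost €156, but that ignores the shift limits.
An optimal schedule: Thu-PM→Watson, Fri-AM→Ivanova, Fri-PM→Ivanova, Sat-AM→Watson+Diallo, Sat-PM→Watson, Sun-AM→Diallo, Sun-PM→Diallo+Ivanova.
Total: 16 + 19 + 19 + 16 + 18 + 16 + 18 + 18 + 19 = €159.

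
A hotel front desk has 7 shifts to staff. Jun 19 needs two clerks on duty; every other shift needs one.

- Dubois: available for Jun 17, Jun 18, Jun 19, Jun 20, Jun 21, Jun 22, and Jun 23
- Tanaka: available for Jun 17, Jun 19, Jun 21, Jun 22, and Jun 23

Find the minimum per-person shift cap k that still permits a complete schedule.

4

With 2 clerks and 8 worker-slots to fill, someone must work at least ⌈8/2⌉ = 4 shifts, so k ≥ 4.
k = 4 works: Jun 17→Dubois, Jun 18→Dubois, Jun 19→Dubois+Tanaka, Jun 20→Dubois, Jun 21→Tanaka, Jun 22→Tanaka, Jun 23→Tanaka.
Loads: Dubois 4, Tanaka 4 — all ≤ 4.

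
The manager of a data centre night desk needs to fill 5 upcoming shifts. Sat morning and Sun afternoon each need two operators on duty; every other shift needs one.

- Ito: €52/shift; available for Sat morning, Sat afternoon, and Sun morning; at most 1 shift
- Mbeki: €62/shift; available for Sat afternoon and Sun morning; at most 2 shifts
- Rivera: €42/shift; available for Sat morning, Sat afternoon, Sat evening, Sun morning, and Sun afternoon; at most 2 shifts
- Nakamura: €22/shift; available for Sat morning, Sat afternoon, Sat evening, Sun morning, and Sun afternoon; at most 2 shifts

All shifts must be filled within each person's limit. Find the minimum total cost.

Sun afternoon can only be covered by Rivera and Nakamura, so that assignment is forced.
Picking the cheapest available operator for each shift independently would cost €194, but that ignores the shift limits.
An optimal schedule: Sat morning→Ito+Nakamura, Sat afternoon→Mbeki, Sat evening→Rivera, Sun morning→Mbeki, Sun afternoon→Rivera+Nakamura.
Total: 52 + 22 + 62 + 42 + 62 + 42 + 22 = €304.

€304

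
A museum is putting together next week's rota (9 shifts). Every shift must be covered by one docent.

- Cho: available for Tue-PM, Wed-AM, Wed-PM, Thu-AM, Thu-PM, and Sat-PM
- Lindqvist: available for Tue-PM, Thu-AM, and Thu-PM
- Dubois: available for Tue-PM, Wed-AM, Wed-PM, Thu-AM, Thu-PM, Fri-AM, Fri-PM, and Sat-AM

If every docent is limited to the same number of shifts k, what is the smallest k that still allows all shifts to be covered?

With 3 docents and 9 worker-slots to fill, someone must work at least ⌈9/3⌉ = 3 shifts, so k ≥ 3.
k = 3 works: Tue-PM→Lindqvist, Wed-AM→Cho, Wed-PM→Cho, Thu-AM→Lindqvist, Thu-PM→Lindqvist, Fri-AM→Dubois, Fri-PM→Dubois, Sat-AM→Dubois, Sat-PM→Cho.
Loads: Cho 3, Lindqvist 3, Dubois 3 — all ≤ 3.

3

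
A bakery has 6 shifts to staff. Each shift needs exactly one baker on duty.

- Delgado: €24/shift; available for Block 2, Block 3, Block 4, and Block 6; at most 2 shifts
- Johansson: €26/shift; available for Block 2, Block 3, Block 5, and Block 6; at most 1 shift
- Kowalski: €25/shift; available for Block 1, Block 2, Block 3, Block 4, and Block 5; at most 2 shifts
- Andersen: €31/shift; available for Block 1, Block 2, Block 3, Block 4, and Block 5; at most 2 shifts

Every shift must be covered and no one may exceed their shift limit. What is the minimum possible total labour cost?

Picking the cheapest available baker for each shift independently would cost €146, but that ignores the shift limits.
An optimal schedule: Block 1→Kowalski, Block 2→Kowalski, Block 3→Andersen, Block 4→Delgado, Block 5→Johansson, Block 6→Delgado.
Total: 25 + 25 + 31 + 24 + 26 + 24 = €155.

€155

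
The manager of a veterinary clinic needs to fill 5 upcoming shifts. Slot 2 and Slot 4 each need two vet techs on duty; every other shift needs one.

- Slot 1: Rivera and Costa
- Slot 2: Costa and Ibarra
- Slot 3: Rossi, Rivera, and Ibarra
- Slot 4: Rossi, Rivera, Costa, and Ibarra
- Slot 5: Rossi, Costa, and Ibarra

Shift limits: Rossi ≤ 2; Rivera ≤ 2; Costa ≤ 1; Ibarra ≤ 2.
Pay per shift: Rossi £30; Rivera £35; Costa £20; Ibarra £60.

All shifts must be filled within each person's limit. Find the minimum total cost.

£270

Slot 2 can only be covered by Costa and Ibarra, so that assignment is forced.
Picking the cheapest available vet tech for each shift independently would cost £200, but that ignores the shift limits.
An optimal schedule: Slot 1→Rivera, Slot 2→Costa+Ibarra, Slot 3→Rossi, Slot 4→Rivera+Ibarra, Slot 5→Rossi.
Total: 35 + 20 + 60 + 30 + 35 + 60 + 30 = £270.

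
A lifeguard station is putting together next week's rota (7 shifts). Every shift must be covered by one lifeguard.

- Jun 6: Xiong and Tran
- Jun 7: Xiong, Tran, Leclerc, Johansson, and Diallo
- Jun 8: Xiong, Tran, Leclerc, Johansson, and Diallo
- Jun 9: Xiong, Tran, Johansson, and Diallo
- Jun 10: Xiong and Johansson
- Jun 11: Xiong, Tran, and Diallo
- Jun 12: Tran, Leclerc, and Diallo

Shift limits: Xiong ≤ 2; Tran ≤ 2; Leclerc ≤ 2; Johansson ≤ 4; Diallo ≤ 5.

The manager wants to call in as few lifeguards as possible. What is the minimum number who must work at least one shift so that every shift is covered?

7 slots to fill and no one can take more than 5, so at least ⌈7/5⌉ = 2 lifeguards are needed.
Xiong and Diallo alone can cover everything: Jun 6→Xiong, Jun 7→Diallo, Jun 8→Diallo, Jun 9→Diallo, Jun 10→Xiong, Jun 11→Diallo, Jun 12→Diallo.

2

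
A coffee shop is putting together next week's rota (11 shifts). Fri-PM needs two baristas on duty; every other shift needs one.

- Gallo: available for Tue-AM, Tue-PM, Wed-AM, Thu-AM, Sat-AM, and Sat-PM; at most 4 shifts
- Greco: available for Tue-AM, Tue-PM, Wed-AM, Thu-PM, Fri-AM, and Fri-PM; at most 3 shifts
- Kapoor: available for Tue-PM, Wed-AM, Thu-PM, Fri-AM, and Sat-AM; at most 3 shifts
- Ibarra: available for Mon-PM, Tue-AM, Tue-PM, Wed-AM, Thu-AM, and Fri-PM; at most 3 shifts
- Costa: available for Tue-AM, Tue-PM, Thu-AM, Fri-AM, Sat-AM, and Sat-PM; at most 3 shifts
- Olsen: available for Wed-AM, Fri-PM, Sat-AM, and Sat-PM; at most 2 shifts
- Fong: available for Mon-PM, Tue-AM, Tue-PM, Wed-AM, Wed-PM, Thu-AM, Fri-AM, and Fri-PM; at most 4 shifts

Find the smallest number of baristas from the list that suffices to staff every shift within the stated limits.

12 slots to fill and no one can take more than 4, so at least ⌈12/4⌉ = 3 baristas are needed.
Any 3 baristas together have capacity at most 4+4+3 = 11 < 12 slots, so 3 can never suffice.
Gallo, Greco, Kapoor, and Fong alone can cover everything: Mon-PM→Fong, Tue-AM→Gallo, Tue-PM→Kapoor, Wed-AM→Kapoor, Wed-PM→Fong, Thu-AM→Gallo, Thu-PM→Greco, Fri-AM→Greco, Fri-PM→Greco+Fong, Sat-AM→Gallo, Sat-PM→Gallo.

4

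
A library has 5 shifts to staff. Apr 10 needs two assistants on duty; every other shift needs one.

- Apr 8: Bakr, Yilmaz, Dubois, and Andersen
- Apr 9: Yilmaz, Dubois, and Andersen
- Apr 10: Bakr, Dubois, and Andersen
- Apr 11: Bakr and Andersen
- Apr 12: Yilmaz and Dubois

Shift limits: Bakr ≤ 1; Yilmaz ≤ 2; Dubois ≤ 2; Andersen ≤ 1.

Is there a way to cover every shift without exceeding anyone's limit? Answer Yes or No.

One valid schedule: Apr 8→Dubois, Apr 9→Yilmaz, Apr 10→Dubois+Andersen, Apr 11→Bakr, Apr 12→Yilmaz.
Loads: Bakr 1/1, Yilmaz 2/2, Dubois 2/2, Andersen 1/1 — all within limits.

Yes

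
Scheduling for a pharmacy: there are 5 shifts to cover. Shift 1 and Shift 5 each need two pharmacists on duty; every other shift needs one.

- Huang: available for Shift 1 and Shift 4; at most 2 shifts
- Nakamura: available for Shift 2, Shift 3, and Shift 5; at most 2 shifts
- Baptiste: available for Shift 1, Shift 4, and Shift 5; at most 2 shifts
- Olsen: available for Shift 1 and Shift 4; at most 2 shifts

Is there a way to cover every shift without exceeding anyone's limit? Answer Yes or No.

Total capacity is 8 and 7 slots are needed, so capacity alone doesn't rule it out.
Shifts {Shift 2, Shift 3, Shift 5} need 4 worker-slots in total, but the pharmacists available for any of those shifts (Nakamura and Baptiste) can supply at most 3 among them. So no valid schedule exists.

No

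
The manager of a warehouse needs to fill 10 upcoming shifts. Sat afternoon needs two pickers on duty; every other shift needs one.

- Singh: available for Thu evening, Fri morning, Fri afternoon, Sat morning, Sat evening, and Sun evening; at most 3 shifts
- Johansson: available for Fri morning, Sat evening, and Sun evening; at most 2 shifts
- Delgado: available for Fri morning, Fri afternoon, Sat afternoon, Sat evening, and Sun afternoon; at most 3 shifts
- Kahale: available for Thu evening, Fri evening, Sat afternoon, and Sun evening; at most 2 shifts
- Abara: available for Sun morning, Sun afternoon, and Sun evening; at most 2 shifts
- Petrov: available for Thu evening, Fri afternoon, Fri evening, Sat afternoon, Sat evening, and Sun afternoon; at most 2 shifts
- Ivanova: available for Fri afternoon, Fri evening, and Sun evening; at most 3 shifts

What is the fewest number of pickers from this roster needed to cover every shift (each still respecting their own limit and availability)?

11 slots to fill and no one can take more than 3, so at least ⌈11/3⌉ = 4 pickers are needed.
No set of 4 pickers can cover every shift (each such set leaves at least one shift with no one available or exceeds a cap).
Singh, Johansson, Delgado, Kahale, and Abara alone can cover everything: Thu evening→Singh, Fri morning→Johansson, Fri afternoon→Singh, Fri evening→Kahale, Sat morning→Singh, Sat afternoon→Delgado+Kahale, Sat evening→Johansson, Sun morning→Abara, Sun afternoon→Delgado, Sun evening→Abara.

5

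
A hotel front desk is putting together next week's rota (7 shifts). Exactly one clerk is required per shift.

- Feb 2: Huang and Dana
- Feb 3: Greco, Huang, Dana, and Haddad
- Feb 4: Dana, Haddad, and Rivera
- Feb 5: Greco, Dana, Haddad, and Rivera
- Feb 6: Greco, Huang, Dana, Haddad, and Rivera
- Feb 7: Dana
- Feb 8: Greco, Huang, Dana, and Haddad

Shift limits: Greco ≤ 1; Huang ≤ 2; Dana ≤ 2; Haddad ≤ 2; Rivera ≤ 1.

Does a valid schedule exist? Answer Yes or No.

Feb 7 can only be covered by Dana, so that assignment is forced.
One valid schedule: Feb 2→Huang, Feb 3→Greco, Feb 4→Dana, Feb 5→Haddad, Feb 6→Haddad, Feb 7→Dana, Feb 8→Huang.
Loads: Greco 1/1, Huang 2/2, Dana 2/2, Haddad 2/2, Rivera 0/1 — all within limits.

Yes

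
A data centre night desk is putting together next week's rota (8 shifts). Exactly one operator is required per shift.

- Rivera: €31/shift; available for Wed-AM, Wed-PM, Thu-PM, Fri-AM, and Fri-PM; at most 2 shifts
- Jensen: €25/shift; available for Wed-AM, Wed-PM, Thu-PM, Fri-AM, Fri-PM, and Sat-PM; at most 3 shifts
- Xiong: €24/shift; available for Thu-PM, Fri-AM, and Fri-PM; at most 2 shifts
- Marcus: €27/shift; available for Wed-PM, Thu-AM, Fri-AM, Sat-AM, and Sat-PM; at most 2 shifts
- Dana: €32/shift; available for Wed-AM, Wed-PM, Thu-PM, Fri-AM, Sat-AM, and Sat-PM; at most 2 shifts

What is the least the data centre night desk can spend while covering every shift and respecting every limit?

€208

Thu-AM can only be covered by Marcus, so that assignment is forced.
Picking the cheapest available operator for each shift independently would cost €201, but that ignores the shift limits.
An optimal schedule: Wed-AM→Jensen, Wed-PM→Jensen, Thu-AM→Marcus, Thu-PM→Xiong, Fri-AM→Rivera, Fri-PM→Xiong, Sat-AM→Marcus, Sat-PM→Jensen.
Total: 25 + 25 + 27 + 24 + 31 + 24 + 27 + 25 = €208.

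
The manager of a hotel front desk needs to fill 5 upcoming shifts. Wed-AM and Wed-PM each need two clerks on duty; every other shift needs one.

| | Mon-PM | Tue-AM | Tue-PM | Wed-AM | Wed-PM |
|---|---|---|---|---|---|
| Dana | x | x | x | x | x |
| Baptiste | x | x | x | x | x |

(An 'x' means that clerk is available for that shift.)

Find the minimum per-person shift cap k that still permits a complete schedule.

4

With 2 clerks and 7 worker-slots to fill, someone must work at least ⌈7/2⌉ = 4 shifts, so k ≥ 4.
k = 4 works: Mon-PM→Dana, Tue-AM→Dana, Tue-PM→Baptiste, Wed-AM→Dana+Baptiste, Wed-PM→Dana+Baptiste.
Loads: Dana 4, Baptiste 3 — all ≤ 4.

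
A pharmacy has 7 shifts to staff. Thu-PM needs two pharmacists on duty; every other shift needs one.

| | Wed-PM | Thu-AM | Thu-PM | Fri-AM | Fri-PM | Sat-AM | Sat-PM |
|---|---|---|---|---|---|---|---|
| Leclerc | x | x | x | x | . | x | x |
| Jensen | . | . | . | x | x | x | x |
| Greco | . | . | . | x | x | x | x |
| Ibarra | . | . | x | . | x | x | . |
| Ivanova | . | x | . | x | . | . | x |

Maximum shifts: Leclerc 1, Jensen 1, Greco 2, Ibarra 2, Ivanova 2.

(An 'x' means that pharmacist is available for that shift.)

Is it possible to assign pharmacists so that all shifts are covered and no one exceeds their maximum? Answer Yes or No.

Total capacity is 8 and 8 slots are needed, so capacity alone doesn't rule it out.
Shifts {Wed-PM, Thu-PM} need 3 worker-slots in total, but the pharmacists available for any of those shifts (Leclerc and Ibarra) can supply at most 2 among them. So no valid schedule exists.

No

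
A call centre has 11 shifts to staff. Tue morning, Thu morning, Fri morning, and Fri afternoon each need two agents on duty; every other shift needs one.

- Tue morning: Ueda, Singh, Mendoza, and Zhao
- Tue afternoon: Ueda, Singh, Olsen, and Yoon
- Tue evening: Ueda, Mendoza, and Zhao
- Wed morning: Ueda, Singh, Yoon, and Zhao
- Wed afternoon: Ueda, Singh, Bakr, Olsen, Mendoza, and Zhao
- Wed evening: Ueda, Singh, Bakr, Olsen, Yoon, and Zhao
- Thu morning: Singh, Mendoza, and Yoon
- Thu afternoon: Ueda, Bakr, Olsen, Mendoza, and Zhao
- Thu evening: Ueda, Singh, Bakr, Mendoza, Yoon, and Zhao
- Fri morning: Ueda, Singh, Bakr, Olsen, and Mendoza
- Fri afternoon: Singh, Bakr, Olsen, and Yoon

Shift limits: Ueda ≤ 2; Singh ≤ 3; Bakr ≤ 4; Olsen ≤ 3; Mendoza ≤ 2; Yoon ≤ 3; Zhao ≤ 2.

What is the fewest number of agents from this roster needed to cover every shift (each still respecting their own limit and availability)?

15 slots to fill and no one can take more than 4, so at least ⌈15/4⌉ = 4 agents are needed.
Any 4 agents together have capacity at most 4+3+3+3 = 13 < 15 slots, so 4 can never suffice.
Ueda, Singh, Bakr, Olsen, and Yoon alone can cover everything: Tue morning→Ueda+Singh, Tue afternoon→Olsen, Tue evening→Ueda, Wed morning→Singh, Wed afternoon→Bakr, Wed evening→Yoon, Thu morning→Singh+Yoon, Thu afternoon→Bakr, Thu evening→Bakr, Fri morning→Bakr+Olsen, Fri afternoon→Olsen+Yoon.

5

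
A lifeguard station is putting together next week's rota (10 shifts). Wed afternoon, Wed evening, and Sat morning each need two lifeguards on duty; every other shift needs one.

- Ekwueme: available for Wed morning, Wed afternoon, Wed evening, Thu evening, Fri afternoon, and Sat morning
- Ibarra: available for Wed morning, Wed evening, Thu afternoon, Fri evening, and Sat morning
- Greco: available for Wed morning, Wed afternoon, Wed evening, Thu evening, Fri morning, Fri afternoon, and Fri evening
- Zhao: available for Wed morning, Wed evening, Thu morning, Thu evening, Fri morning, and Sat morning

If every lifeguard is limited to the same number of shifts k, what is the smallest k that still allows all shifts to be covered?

With 4 lifeguards and 13 worker-slots to fill, someone must work at least ⌈13/4⌉ = 4 shifts, so k ≥ 4.
k = 4 works: Wed morning→Ibarra, Wed afternoon→Ekwueme+Greco, Wed evening→Greco+Zhao, Thu morning→Zhao, Thu afternoon→Ibarra, Thu evening→Ekwueme, Fri morning→Greco, Fri afternoon→Ekwueme, Fri evening→Ibarra, Sat morning→Ekwueme+Ibarra.
Loads: Ekwueme 4, Ibarra 4, Greco 3, Zhao 2 — all ≤ 4.

4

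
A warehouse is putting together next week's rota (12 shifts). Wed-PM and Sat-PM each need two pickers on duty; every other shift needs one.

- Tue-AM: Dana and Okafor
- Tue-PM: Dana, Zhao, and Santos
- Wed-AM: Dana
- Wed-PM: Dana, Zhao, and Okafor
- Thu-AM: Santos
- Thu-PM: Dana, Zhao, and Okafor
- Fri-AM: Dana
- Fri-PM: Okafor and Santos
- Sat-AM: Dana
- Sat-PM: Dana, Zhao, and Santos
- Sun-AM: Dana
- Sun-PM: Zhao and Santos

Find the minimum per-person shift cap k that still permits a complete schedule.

4

With 4 pickers and 14 worker-slots to fill, someone must work at least ⌈14/4⌉ = 4 shifts, so k ≥ 4.
k = 4 works: Tue-AM→Okafor, Tue-PM→Zhao, Wed-AM→Dana, Wed-PM→Zhao+Okafor, Thu-AM→Santos, Thu-PM→Okafor, Fri-AM→Dana, Fri-PM→Okafor, Sat-AM→Dana, Sat-PM→Zhao+Santos, Sun-AM→Dana, Sun-PM→Zhao.
Loads: Dana 4, Zhao 4, Okafor 4, Santos 2 — all ≤ 4.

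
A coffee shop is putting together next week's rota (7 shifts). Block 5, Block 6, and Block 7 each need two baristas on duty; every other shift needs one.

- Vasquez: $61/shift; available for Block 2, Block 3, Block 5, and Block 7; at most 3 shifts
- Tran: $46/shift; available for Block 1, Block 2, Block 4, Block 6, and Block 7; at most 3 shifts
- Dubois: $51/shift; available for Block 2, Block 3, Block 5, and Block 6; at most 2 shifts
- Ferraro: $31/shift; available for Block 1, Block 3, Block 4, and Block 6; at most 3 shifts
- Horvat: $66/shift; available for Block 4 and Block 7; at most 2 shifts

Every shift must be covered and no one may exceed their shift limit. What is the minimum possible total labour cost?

$455

Block 5 can only be covered by Vasquez and Dubois, so that assignment is forced.
Picking the cheapest available barista for each shift independently would cost $435, but that ignores the shift limits.
An optimal schedule: Block 1→Ferraro, Block 2→Tran, Block 3→Ferraro, Block 4→Ferraro, Block 5→Dubois+Vasquez, Block 6→Tran+Dubois, Block 7→Tran+Vasquez.
Total: 31 + 46 + 31 + 31 + 51 + 61 + 46 + 51 + 46 + 61 = $455.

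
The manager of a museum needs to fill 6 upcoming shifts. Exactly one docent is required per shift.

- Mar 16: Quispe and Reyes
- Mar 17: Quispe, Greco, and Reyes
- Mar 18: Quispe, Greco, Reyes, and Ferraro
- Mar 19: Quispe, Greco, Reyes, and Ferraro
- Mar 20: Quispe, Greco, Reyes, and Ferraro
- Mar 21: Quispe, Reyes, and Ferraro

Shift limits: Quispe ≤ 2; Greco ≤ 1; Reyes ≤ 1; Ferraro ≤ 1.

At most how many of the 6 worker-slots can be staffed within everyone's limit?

Total capacity across all docents is 2+1+1+1 = 5, and 6 slots are needed, so at most 5 can be filled.
An assignment achieving 5: Mar 16→Quispe, Mar 17→Quispe, Mar 18→Greco, Mar 19→Ferraro, Mar 21→Reyes.
Loads: Quispe 2/2, Greco 1/1, Reyes 1/1, Ferraro 1/1.

5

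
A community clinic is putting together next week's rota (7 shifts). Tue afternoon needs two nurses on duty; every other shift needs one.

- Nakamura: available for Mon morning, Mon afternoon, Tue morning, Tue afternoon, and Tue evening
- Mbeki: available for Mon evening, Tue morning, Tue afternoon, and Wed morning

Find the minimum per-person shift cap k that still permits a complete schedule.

With 2 nurses and 8 worker-slots to fill, someone must work at least ⌈8/2⌉ = 4 shifts, so k ≥ 4.
k = 4 works: Mon morning→Nakamura, Mon afternoon→Nakamura, Mon evening→Mbeki, Tue morning→Mbeki, Tue afternoon→Nakamura+Mbeki, Tue evening→Nakamura, Wed morning→Mbeki.
Loads: Nakamura 4, Mbeki 4 — all ≤ 4.

4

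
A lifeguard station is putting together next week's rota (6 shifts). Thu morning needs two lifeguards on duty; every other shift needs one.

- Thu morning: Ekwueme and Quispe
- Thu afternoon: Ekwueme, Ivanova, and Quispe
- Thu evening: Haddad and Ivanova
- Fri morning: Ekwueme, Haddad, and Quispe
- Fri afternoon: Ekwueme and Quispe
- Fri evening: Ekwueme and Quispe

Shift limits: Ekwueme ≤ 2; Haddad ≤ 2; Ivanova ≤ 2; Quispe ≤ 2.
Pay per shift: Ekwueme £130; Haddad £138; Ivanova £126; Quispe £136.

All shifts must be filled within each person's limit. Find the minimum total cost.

Thu morning can only be covered by Ekwueme and Quispe, so that assignment is forced.
Picking the cheapest available lifeguard for each shift independently would cost £908, but that ignores the shift limits.
An optimal schedule: Thu morning→Ekwueme+Quispe, Thu afternoon→Ivanova, Thu evening→Ivanova, Fri morning→Haddad, Fri afternoon→Ekwueme, Fri evening→Quispe.
Total: 130 + 136 + 126 + 126 + 138 + 130 + 136 = £922.

£922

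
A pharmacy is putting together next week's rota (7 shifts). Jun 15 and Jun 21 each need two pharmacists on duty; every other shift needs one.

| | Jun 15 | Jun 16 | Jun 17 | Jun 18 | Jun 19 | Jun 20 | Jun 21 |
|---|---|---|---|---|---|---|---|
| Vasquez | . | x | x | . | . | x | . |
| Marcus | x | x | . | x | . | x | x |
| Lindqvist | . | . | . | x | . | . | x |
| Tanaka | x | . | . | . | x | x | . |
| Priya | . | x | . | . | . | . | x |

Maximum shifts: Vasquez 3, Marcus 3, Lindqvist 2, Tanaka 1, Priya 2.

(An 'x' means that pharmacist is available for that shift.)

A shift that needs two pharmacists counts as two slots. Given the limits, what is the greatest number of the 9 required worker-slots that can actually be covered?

Total capacity across all pharmacists is 3+3+2+1+2 = 11, and 9 slots are needed, so at most 9 can be filled.
Shifts {Jun 15, Jun 19} need 3 slots but only Marcus and Tanaka are available for them, supplying at most 2 — so at least 1 slot must go unfilled.
An assignment achieving 8: Jun 15→Marcus, Jun 16→Vasquez, Jun 17→Vasquez, Jun 18→Marcus, Jun 19→Tanaka, Jun 20→Vasquez, Jun 21→Marcus+Lindqvist.
Loads: Vasquez 3/3, Marcus 3/3, Lindqvist 1/2, Tanaka 1/1, Priya 0/2.

8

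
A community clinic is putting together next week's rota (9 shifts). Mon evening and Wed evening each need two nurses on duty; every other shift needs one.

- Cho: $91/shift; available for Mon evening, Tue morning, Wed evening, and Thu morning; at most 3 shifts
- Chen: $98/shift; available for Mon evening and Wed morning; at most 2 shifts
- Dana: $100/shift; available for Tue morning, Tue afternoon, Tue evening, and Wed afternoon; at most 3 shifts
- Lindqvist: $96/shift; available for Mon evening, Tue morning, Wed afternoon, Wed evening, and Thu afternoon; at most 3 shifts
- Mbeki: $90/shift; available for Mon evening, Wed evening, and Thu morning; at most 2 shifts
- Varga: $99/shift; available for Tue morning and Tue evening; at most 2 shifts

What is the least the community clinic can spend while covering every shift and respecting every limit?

$1038

Tue afternoon can only be covered by Dana, so that assignment is forced.
Wed morning can only be covered by Chen, so that assignment is forced.
Thu afternoon can only be covered by Lindqvist, so that assignment is forced.
Picking the cheapest available nurse for each shift independently would cost $1032, but that ignores the shift limits.
An optimal schedule: Mon evening→Cho+Lindqvist, Tue morning→Cho, Tue afternoon→Dana, Tue evening→Varga, Wed morning→Chen, Wed afternoon→Lindqvist, Wed evening→Mbeki+Cho, Thu morning→Mbeki, Thu afternoon→Lindqvist.
Total: 91 + 96 + 91 + 100 + 99 + 98 + 96 + 90 + 91 + 90 + 96 = $1038.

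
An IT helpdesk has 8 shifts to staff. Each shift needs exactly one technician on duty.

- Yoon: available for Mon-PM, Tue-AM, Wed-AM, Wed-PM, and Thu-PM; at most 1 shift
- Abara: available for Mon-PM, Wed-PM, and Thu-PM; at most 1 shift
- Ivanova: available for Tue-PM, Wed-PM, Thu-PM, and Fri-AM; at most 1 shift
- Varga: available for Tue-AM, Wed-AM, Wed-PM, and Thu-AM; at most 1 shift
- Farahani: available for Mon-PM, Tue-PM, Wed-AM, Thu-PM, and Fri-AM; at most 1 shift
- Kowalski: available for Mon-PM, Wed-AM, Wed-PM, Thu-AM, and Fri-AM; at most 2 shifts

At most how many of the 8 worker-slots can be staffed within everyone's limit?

Total capacity across all technicians is 1+1+1+1+1+2 = 7, and 8 slots are needed, so at most 7 can be filled.
An assignment achieving 7: Mon-PM→Abara, Tue-AM→Yoon, Tue-PM→Ivanova, Wed-AM→Kowalski, Wed-PM→Kowalski, Thu-AM→Varga, Fri-AM→Farahani.
Loads: Yoon 1/1, Abara 1/1, Ivanova 1/1, Varga 1/1, Farahani 1/1, Kowalski 2/2.

7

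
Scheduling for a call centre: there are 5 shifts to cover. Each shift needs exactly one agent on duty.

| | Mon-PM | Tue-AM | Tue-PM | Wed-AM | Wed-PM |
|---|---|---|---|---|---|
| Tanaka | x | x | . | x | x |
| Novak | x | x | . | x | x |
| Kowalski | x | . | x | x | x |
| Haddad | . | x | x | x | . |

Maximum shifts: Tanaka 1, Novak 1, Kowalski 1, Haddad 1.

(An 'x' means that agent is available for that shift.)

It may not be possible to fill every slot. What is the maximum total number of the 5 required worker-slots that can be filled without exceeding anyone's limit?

Total capacity across all agents is 1+1+1+1 = 4, and 5 slots are needed, so at most 4 can be filled.
An assignment achieving 4: Mon-PM→Tanaka, Tue-AM→Novak, Tue-PM→Kowalski, Wed-AM→Haddad.
Loads: Tanaka 1/1, Novak 1/1, Kowalski 1/1, Haddad 1/1.

4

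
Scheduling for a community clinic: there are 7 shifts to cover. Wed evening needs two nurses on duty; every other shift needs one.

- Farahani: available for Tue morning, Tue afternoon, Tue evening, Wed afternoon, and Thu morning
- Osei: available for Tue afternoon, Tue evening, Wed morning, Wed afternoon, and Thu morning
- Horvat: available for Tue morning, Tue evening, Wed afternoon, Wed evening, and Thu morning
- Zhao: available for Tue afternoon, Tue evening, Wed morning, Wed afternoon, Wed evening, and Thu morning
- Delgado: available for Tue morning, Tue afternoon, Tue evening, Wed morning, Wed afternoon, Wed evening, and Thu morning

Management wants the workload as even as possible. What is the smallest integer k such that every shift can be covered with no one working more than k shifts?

With 5 nurses and 8 worker-slots to fill, someone must work at least ⌈8/5⌉ = 2 shifts, so k ≥ 2.
k = 2 works: Tue morning→Farahani, Tue afternoon→Farahani, Tue evening→Osei, Wed morning→Osei, Wed afternoon→Horvat, Wed evening→Horvat+Zhao, Thu morning→Zhao.
Loads: Farahani 2, Osei 2, Horvat 2, Zhao 2, Delgado 0 — all ≤ 2.

2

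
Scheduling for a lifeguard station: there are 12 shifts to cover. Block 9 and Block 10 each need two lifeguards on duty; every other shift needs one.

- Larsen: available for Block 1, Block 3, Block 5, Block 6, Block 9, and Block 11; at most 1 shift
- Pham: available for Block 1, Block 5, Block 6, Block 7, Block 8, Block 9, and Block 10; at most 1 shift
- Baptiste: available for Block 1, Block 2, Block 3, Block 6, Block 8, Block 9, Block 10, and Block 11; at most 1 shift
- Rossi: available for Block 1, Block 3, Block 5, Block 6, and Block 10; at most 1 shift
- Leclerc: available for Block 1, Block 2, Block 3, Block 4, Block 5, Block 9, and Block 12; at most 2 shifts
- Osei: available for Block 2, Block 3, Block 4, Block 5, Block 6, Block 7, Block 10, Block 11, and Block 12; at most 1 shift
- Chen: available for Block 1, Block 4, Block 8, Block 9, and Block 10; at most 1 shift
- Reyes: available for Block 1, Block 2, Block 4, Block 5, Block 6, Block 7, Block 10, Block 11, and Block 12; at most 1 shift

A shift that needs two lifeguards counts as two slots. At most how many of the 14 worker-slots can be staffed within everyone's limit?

9

Total capacity across all lifeguards is 1+1+1+1+2+1+1+1 = 9, and 14 slots are needed, so at most 9 can be filled.
An assignment achieving 9: Block 2→Leclerc, Block 3→Rossi, Block 4→Osei, Block 5→Reyes, Block 7→Pham, Block 8→Baptiste, Block 9→Chen, Block 11→Larsen, Block 12→Leclerc.
Loads: Larsen 1/1, Pham 1/1, Baptiste 1/1, Rossi 1/1, Leclerc 2/2, Osei 1/1, Chen 1/1, Reyes 1/1.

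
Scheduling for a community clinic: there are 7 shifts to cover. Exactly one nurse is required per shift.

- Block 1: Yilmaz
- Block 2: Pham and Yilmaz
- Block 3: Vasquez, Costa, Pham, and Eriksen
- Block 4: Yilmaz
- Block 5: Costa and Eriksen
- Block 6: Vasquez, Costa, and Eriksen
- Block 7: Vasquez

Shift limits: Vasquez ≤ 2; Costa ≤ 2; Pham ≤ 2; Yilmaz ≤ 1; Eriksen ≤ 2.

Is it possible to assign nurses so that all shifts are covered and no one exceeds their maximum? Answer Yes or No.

No

Total capacity is 9 and 7 slots are needed, so capacity alone doesn't rule it out.
Shifts {Block 1, Block 4} need 2 worker-slots in total, but the nurses available for any of those shifts (Yilmaz) can supply at most 1 among them. So no valid schedule exists.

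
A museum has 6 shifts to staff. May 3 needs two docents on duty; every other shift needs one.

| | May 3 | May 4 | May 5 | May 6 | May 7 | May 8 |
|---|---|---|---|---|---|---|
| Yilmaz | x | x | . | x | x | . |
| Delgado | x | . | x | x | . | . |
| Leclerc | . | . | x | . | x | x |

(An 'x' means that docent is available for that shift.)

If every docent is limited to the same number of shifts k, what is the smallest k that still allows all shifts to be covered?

3

With 3 docents and 7 worker-slots to fill, someone must work at least ⌈7/3⌉ = 3 shifts, so k ≥ 3.
k = 3 works: May 3→Yilmaz+Delgado, May 4→Yilmaz, May 5→Delgado, May 6→Yilmaz, May 7→Leclerc, May 8→Leclerc.
Loads: Yilmaz 3, Delgado 2, Leclerc 2 — all ≤ 3.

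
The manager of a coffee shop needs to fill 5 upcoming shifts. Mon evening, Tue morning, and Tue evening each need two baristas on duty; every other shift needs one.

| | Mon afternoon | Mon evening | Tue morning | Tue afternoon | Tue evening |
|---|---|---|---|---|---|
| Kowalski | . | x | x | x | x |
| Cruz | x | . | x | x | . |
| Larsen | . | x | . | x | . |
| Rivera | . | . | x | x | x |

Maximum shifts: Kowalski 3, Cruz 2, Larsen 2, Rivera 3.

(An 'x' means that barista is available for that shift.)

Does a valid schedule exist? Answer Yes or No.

Yes

Mon afternoon can only be covered by Cruz, so that assignment is forced.
Mon evening can only be covered by Kowalski and Larsen, so that assignment is forced.
Tue evening can only be covered by Kowalski and Rivera, so that assignment is forced.
One valid schedule: Mon afternoon→Cruz, Mon evening→Kowalski+Larsen, Tue morning→Kowalski+Cruz, Tue afternoon→Larsen, Tue evening→Kowalski+Rivera.
Loads: Kowalski 3/3, Cruz 2/2, Larsen 2/2, Rivera 1/3 — all within limits.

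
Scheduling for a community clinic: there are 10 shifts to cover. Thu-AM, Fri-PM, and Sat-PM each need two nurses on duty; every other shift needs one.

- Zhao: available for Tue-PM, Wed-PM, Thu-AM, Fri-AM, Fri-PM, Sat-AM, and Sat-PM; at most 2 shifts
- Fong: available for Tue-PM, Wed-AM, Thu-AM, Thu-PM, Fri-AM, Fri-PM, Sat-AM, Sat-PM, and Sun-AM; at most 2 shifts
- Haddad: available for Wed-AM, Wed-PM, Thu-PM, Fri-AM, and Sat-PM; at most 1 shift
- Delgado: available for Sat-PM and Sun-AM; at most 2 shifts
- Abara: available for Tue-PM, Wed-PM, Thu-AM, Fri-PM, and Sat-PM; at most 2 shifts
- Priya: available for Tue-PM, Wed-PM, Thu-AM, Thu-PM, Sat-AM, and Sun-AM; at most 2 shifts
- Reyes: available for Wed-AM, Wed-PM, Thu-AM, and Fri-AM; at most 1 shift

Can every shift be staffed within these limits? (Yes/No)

No

Total capacity is 2+2+1+2+2+2+1 = 12 but 13 worker-slots are needed — infeasible.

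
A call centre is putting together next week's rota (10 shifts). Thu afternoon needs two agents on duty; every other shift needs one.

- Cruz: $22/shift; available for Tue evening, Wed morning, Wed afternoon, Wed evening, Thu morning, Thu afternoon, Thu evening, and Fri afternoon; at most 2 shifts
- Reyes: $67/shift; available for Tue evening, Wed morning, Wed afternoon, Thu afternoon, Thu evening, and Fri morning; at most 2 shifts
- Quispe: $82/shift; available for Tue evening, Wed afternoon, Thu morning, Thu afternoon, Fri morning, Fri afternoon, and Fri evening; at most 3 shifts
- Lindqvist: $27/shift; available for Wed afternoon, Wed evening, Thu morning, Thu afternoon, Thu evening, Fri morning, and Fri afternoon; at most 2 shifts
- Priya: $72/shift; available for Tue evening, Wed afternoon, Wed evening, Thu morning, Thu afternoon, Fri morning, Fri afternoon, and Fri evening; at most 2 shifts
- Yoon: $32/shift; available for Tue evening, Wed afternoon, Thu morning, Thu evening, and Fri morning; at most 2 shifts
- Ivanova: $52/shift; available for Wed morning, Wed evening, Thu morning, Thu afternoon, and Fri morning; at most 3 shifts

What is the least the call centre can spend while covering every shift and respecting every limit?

$457

Picking the cheapest available agent for each shift independently would cost $302, but that ignores the shift limits.
An optimal schedule: Tue evening→Yoon, Wed morning→Cruz, Wed afternoon→Yoon, Wed evening→Cruz, Thu morning→Ivanova, Thu afternoon→Ivanova+Reyes, Thu evening→Lindqvist, Fri morning→Ivanova, Fri afternoon→Lindqvist, Fri evening→Priya.
Total: 32 + 22 + 32 + 22 + 52 + 52 + 67 + 27 + 52 + 27 + 72 = $457.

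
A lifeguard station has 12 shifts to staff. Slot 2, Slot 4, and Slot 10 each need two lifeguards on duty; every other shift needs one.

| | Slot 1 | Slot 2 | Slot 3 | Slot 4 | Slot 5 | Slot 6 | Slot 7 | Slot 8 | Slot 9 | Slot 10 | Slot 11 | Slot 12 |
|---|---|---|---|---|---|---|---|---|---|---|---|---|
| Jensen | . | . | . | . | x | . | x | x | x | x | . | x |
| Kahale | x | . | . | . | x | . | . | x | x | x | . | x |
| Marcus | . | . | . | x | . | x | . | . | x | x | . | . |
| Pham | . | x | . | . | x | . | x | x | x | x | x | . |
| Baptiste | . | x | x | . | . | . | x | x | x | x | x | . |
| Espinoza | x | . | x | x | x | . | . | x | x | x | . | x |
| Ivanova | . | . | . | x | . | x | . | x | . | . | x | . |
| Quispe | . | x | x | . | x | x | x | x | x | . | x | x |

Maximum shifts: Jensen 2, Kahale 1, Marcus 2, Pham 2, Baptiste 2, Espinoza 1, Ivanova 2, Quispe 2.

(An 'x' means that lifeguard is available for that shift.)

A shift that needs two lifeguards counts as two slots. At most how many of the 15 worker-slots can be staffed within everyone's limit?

14

Total capacity across all lifeguards is 2+1+2+2+2+1+2+2 = 14, and 15 slots are needed, so at most 14 can be filled.
An assignment achieving 14: Slot 1→Kahale, Slot 2→Pham+Baptiste, Slot 3→Baptiste, Slot 4→Marcus+Espinoza, Slot 5→Quispe, Slot 6→Marcus, Slot 7→Jensen, Slot 8→Ivanova, Slot 9→Quispe, Slot 10→Pham, Slot 11→Ivanova, Slot 12→Jensen.
Loads: Jensen 2/2, Kahale 1/1, Marcus 2/2, Pham 2/2, Baptiste 2/2, Espinoza 1/1, Ivanova 2/2, Quispe 2/2.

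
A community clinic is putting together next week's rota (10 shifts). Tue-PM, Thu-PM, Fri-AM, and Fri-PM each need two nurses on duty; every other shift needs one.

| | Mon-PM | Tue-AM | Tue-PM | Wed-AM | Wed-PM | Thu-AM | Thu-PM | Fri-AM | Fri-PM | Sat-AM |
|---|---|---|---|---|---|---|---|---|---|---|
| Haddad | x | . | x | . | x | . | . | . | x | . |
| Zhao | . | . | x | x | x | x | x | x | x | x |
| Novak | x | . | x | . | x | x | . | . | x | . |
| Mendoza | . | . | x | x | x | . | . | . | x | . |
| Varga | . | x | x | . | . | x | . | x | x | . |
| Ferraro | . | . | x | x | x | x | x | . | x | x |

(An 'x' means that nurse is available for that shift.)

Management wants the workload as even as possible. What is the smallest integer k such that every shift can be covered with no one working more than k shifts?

With 6 nurses and 14 worker-slots to fill, someone must work at least ⌈14/6⌉ = 3 shifts, so k ≥ 3.
k = 3 works: Mon-PM→Haddad, Tue-AM→Varga, Tue-PM→Haddad+Novak, Wed-AM→Mendoza, Wed-PM→Haddad, Thu-AM→Novak, Thu-PM→Zhao+Ferraro, Fri-AM→Zhao+Varga, Fri-PM→Novak+Mendoza, Sat-AM→Zhao.
Loads: Haddad 3, Zhao 3, Novak 3, Mendoza 2, Varga 2, Ferraro 1 — all ≤ 3.

3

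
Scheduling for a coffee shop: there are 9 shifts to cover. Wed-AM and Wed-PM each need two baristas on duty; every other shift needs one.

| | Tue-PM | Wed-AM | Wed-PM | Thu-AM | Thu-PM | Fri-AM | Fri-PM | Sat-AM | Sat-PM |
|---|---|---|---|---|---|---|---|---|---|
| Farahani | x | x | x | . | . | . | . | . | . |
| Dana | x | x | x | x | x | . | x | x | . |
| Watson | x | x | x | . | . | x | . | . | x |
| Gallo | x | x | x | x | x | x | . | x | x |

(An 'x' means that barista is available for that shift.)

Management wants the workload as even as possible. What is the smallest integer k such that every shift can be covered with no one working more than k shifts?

3

With 4 baristas and 11 worker-slots to fill, someone must work at least ⌈11/4⌉ = 3 shifts, so k ≥ 3.
k = 3 works: Tue-PM→Farahani, Wed-AM→Farahani+Watson, Wed-PM→Farahani+Gallo, Thu-AM→Dana, Thu-PM→Dana, Fri-AM→Watson, Fri-PM→Dana, Sat-AM→Gallo, Sat-PM→Watson.
Loads: Farahani 3, Dana 3, Watson 3, Gallo 2 — all ≤ 3.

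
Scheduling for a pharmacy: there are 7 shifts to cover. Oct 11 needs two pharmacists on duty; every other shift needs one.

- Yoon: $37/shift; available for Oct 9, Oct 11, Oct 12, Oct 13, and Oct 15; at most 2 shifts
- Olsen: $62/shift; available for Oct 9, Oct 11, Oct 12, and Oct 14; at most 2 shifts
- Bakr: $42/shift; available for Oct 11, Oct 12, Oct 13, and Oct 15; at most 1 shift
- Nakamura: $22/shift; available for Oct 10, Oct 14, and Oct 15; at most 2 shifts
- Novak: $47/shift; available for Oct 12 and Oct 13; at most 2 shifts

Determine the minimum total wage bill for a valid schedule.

Oct 10 can only be covered by Nakamura, so that assignment is forced.
Picking the cheapest available pharmacist for each shift independently would cost $256, but that ignores the shift limits.
An optimal schedule: Oct 9→Yoon, Oct 10→Nakamura, Oct 11→Yoon+Olsen, Oct 12→Novak, Oct 13→Novak, Oct 14→Nakamura, Oct 15→Bakr.
Total: 37 + 22 + 37 + 62 + 47 + 47 + 22 + 42 = $316.

$316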